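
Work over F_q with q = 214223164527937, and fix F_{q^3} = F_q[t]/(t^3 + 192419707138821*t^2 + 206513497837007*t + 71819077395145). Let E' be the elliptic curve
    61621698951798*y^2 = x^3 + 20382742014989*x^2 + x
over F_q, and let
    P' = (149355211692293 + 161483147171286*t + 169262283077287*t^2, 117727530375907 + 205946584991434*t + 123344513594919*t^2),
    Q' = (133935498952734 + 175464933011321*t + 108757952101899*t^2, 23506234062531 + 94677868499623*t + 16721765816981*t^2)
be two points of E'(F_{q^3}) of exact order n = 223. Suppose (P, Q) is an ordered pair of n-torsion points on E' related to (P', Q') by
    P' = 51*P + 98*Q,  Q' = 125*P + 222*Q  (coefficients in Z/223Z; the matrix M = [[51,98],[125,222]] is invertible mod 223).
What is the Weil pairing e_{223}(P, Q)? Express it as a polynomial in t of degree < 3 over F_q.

7242571636613 + 3734582622172*t + 157390048334685*t^2

The 223-Weil pairing on E[223] over F_{214223164527937} is alternating-bilinear: e_{223}(P',Q') = e_{223}(P,Q)^det(M).
So e_{223}(P,Q) = e_{223}(P',Q')^{192}, since 187*192 = 1 mod 223.
Montgomery->Weierstrass: x_W = 30503984203510*x+157344960596792, y_W=30503984203510*y on F_{214223164527937}; lands on y^2=x^3+181045443354125.
8-bit Miller (11011111) on E'/F_{214223164527937} with a'=0, b'=181045443354125: accumulate tangent/chord ratios at Q'+S and P'+S'.
Result: e(P',Q') = 146554295191270 + 147127489352592*t + 185072378047049*t^2.
Finally e_{223}(P,Q) = 7242571636613 + 3734582622172*t + 157390048334685*t^2.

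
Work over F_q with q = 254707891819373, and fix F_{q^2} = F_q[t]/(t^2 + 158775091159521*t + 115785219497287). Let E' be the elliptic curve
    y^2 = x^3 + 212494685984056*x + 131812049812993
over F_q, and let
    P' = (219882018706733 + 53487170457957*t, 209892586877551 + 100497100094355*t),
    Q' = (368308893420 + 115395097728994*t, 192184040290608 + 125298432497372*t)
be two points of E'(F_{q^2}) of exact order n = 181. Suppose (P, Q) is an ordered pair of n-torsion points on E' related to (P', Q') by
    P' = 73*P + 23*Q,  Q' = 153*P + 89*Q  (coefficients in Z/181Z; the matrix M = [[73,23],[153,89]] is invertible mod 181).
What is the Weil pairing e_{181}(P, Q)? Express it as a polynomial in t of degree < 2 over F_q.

147412402438999 + 17815661935124*t

e_{181} is bilinear + alternating on E[181], so e_{181}(73*P + 23*Q, 153*P + 89*Q) = e_{181}(P,Q)^(73*89-23*153).
det M = 73*89 - 23*153 = 2978 = 82 (mod 181); 82^{-1} = 117 (mod 181).
n = 181 = (10110101)_2 (8 bits, wt 5); accumulate f_{181,P'}(Q'+S)/f_{181,P'}(S) along the 7-step ladder.
So e_{181}(P',Q') = 131219928703714 + 78124695082225*t.
Hence e(P,Q) = 147412402438999 + 17815661935124*t in F_{254707891819373^2}^*.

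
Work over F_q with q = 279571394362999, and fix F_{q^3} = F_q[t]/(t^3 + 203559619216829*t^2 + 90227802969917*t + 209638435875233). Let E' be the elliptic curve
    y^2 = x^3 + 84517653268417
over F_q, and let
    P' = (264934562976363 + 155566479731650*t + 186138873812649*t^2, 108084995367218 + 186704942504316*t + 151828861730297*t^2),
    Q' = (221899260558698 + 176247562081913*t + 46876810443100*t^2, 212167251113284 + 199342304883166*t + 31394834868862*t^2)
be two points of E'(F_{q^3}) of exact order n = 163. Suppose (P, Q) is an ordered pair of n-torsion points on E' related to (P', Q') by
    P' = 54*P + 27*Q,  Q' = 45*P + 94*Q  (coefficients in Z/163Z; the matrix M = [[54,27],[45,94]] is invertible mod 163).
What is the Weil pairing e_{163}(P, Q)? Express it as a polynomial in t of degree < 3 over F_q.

e_{163}(aP+bQ,cP+dQ) = e_{163}(P,Q)^(ad-bc); with (a,b,c,d)=(54,27,45,94) this gives the det-163 law.
54*94 - 27*45 = 3861; reduced mod 163: det = 112, inverse 147.
8-bit Miller (10100011) on E'/F_{279571394362999} with a'=0, b'=84517653268417: accumulate tangent/chord ratios at Q'+S and P'+S'.
Miller gives e_{163}(P',Q') = 217213802885557 + 135326853613295*t + 228874694468315*t^2 in F_{279571394362999^3}.
Finally e_{163}(P,Q) = 94626721088995 + 124759879215111*t + 246055307072415*t^2.

94626721088995 + 124759879215111*t + 246055307072415*t^2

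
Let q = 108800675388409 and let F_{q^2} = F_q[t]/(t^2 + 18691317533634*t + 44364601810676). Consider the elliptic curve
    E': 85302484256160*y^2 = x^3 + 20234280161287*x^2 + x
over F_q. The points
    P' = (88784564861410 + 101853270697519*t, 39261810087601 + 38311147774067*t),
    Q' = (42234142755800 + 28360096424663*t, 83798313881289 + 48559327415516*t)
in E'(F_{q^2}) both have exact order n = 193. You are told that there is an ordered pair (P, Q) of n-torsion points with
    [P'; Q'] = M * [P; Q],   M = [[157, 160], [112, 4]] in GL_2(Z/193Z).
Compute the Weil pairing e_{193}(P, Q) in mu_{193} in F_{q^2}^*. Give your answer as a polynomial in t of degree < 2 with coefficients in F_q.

e_{193}(aP+bQ,cP+dQ) = e_{193}(P,Q)^(ad-bc); with (a,b,c,d)=(157,160,112,4) this gives the det-193 law.
Inverting 78 mod 193: 146. Thus e_{193}(P,Q) = e(P',Q')^{146}.
Set x_W=10619722440522*u+62751021867743, y_W=10619722440522*v; then E': y_W^2=x_W^3+95617940005498*x_W+99352103048306.
Miller loop for e_{193} over F_{108800675388409^2}: bits of 193 = 11000001; 7 double steps + 2 add steps, l/v at each.
So e_{193}(P',Q') = 12973255918691 + 13338737491147*t.
e_{193}(P,Q) = (12973255918691 + 13338737491147*t)^{146} = 34300330500623 + 98036284340015*t.

34300330500623 + 98036284340015*t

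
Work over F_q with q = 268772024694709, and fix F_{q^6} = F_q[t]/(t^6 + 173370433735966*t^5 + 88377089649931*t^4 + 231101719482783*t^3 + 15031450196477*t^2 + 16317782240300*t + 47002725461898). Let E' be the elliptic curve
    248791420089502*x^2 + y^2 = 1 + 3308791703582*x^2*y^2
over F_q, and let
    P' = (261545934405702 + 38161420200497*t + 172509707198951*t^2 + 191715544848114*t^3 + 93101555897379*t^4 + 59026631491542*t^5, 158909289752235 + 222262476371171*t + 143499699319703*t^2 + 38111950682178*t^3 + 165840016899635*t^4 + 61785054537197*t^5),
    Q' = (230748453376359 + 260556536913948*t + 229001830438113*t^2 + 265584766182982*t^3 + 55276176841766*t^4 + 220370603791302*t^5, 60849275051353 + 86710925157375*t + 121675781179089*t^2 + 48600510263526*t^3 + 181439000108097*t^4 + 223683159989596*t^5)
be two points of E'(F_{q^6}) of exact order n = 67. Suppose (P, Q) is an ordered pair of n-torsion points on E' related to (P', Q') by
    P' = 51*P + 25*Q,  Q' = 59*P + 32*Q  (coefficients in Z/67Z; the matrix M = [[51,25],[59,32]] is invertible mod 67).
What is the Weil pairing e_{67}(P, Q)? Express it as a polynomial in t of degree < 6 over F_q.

28663628735332 + 55134262936609*t + 18753228042701*t^2 + 223316281414471*t^3 + 155935887163535*t^4 + 225311541512487*t^5

e_{67} is bilinear + alternating on E[67], so e_{67}(51*P + 25*Q, 59*P + 32*Q) = e_{67}(P,Q)^(51*32-25*59).
det M = 51*32 - 25*59 = 157 = 23 (mod 67); 23^{-1} = 35 (mod 67).
Edwards->Montgomery: u=(1+y)/(1-y), v=u/x -> 149057121997824v^2=u^3+210261576995148u^2+u; then x_W=61370657096480u+42016701965514: y^2=x^3+118572455080403.
Build f_{67,P'} and f_{67,Q'} via the 7-bit ladder of 67=1000011_2; evaluate at shifted divisors; quotient in F_{268772024694709^6}.
Result: e(P',Q') = 8007189189273 + 27675818939750*t + 176507962953079*t^2 + 160819330316890*t^3 + 80304138094369*t^4 + 152265438842427*t^5.
(8007189189273 + 27675818939750*t + 176507962953079*t^2 + 160819330316890*t^3 + 80304138094369*t^4 + 152265438842427*t^5)^{35} mod (268772024694709,f) = 28663628735332 + 55134262936609*t + 18753228042701*t^2 + 223316281414471*t^3 + 155935887163535*t^4 + 225311541512487*t^5.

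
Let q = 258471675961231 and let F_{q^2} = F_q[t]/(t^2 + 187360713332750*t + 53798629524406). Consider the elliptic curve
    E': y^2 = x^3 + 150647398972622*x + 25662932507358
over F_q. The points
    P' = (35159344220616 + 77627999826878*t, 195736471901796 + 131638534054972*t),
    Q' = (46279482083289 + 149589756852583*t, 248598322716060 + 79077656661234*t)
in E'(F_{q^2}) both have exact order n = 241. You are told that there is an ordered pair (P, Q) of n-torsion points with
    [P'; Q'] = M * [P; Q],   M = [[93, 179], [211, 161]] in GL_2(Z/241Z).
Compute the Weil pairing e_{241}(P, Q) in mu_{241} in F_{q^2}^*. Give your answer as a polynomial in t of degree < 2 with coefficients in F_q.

38837305934849 + 216959338456921*t

The 241-Weil pairing on E[241] over F_{258471675961231} is alternating-bilinear: e_{241}(P',Q') = e_{241}(P,Q)^det(M).
det(M) mod 241 = 99; its inverse in (Z/241)^* is 56 (check: 99*56 mod 241 = 1).
Run Miller on y^2=x^3+150647398972622*x+25662932507358 over F_{258471675961231}: ladder 11110001 (8 bits); e = f_P(D_Q)/f_Q(D_P).
f_P(D_Q)/f_Q(D_P) = 116251080615444 + 121199919528822*t.
(116251080615444 + 121199919528822*t)^{56} mod (258471675961231,f) = 38837305934849 + 216959338456921*t.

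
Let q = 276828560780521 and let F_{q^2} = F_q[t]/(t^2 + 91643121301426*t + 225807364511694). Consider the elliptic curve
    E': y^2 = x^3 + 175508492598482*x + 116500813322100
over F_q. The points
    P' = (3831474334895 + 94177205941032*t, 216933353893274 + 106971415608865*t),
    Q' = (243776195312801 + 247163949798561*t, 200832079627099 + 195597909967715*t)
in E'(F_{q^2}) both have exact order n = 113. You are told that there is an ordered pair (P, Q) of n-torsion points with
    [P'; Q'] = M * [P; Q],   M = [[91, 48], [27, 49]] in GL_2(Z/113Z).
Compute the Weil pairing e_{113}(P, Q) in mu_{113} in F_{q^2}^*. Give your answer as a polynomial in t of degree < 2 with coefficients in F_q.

246017876757480 + 37855348728044*t

The 113-Weil pairing on E[113] over F_{276828560780521} is alternating-bilinear: e_{113}(P',Q') = e_{113}(P,Q)^det(M).
Hence e(P,Q) = e(P',Q')^{112} where 112 = 112^{-1} mod 113.
n = 113 = (1110001)_2 (7 bits, wt 4); accumulate f_{113,P'}(Q'+S)/f_{113,P'}(S) along the 6-step ladder.
Miller gives e_{113}(P',Q') = 234625839870617 + 238973212052477*t in F_{276828560780521^2}.
Thus e_{113}(P,Q) = 246017876757480 + 37855348728044*t.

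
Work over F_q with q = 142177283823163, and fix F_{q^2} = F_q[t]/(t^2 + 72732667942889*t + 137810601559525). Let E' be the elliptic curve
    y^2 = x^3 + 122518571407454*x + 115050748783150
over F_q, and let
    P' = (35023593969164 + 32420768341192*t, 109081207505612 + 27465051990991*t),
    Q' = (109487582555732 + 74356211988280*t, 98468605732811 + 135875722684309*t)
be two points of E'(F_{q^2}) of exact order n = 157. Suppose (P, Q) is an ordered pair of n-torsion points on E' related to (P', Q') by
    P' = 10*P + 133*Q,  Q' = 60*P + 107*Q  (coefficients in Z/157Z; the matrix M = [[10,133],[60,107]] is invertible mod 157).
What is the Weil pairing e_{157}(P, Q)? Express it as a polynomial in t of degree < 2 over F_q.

113695647359280 + 47839789327992*t

Since e_{157}(P,P)=e_{157}(Q,Q)=1 and e_{157}(Q,P)=e_{157}(P,Q)^{-1}, expanding e_{157}(10*P + 133*Q,60*P + 107*Q) leaves e(P,Q)^det(M).
det(M) mod 157 = 155; its inverse in (Z/157)^* is 78 (check: 155*78 mod 157 = 1).
Run Miller on y^2=x^3+122518571407454*x+115050748783150 over F_{142177283823163}: ladder 10011101 (8 bits); e = f_P(D_Q)/f_Q(D_P).
e_{157}(P',Q') = 112555677272869 + 116104129071122*t.
Finally e_{157}(P,Q) = 113695647359280 + 47839789327992*t.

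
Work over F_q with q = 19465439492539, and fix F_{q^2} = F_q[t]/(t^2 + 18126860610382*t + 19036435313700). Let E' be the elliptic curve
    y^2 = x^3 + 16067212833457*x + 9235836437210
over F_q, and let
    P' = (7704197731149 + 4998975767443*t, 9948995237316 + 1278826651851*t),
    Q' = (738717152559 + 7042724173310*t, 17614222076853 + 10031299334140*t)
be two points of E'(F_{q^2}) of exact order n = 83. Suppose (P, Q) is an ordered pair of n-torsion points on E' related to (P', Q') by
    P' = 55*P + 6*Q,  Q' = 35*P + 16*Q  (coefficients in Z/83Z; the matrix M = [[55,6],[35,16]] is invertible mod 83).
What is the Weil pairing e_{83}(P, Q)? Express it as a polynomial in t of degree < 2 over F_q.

1928303404336 + 1142644118599*t

e_{83} is bilinear + alternating on E[83], so e_{83}(55*P + 6*Q, 35*P + 16*Q) = e_{83}(P,Q)^(55*16-6*35).
So e_{83}(P,Q) = e_{83}(P',Q')^{14}, since 6*14 = 1 mod 83.
Miller loop for e_{83} over F_{19465439492539^2}: bits of 83 = 1010011; 6 double steps + 3 add steps, l/v at each.
f_P(D_Q)/f_Q(D_P) = 7399172846770 + 18129283417152*t.
Thus e_{83}(P,Q) = 1928303404336 + 1142644118599*t.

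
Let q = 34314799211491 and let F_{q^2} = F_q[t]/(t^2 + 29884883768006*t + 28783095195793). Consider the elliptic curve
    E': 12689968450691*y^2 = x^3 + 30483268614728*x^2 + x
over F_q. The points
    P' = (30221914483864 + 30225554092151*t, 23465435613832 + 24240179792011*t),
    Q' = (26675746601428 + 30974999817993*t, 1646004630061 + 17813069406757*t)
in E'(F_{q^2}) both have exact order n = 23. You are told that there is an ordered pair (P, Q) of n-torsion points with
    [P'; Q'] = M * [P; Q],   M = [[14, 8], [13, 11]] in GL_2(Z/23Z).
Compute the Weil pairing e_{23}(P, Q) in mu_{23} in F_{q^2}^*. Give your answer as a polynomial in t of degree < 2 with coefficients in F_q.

Under M = [[14,8],[13,11]] in GL_2(Z/23), e_{23}(P',Q') = e_{23}(P,Q)^(14*11-8*13 mod 23).
Inverting 4 mod 23: 6. Thus e_{23}(P,Q) = e(P',Q')^{6}.
Montgomery->Weierstrass: x_W = 13985696327723*x+9199958006103, y_W=13985696327723*y on F_{34314799211491}; lands on y^2=x^3+19774760543577*x+8083383934491.
Run Miller on y^2=x^3+19774760543577*x+8083383934491 over F_{34314799211491}: ladder 10111 (5 bits); e = f_P(D_Q)/f_Q(D_P).
The quotient is 28433961155893 + 30313254369488*t.
e_{23}(P,Q) = (28433961155893 + 30313254369488*t)^{6} = 22498148828226 + 27491607573487*t.

22498148828226 + 27491607573487*t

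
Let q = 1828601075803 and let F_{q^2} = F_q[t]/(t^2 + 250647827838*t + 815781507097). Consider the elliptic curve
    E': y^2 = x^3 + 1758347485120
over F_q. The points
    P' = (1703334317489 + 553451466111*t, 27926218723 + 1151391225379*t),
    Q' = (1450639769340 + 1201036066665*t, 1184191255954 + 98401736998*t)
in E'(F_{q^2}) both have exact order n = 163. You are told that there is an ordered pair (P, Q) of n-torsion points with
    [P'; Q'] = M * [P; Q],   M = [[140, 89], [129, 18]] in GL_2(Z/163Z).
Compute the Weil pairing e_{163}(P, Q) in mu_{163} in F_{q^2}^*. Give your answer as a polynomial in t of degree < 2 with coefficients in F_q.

278324894760 + 12387934142*t

Alternating bilinearity on E[163] (values in mu_{163} in F_{1828601075803^2}) gives e(P',Q') = e(P,Q)^det(M).
So e_{163}(P,Q) = e_{163}(P',Q')^{41}, since 4*41 = 1 mod 163.
Miller loop for e_{163} over F_{1828601075803^2}: bits of 163 = 10100011; 7 double steps + 3 add steps, l/v at each.
f_P(D_Q)/f_Q(D_P) = 1702639404826 + 1139835246253*t.
(1702639404826 + 1139835246253*t)^{41} mod (1828601075803,f) = 278324894760 + 12387934142*t.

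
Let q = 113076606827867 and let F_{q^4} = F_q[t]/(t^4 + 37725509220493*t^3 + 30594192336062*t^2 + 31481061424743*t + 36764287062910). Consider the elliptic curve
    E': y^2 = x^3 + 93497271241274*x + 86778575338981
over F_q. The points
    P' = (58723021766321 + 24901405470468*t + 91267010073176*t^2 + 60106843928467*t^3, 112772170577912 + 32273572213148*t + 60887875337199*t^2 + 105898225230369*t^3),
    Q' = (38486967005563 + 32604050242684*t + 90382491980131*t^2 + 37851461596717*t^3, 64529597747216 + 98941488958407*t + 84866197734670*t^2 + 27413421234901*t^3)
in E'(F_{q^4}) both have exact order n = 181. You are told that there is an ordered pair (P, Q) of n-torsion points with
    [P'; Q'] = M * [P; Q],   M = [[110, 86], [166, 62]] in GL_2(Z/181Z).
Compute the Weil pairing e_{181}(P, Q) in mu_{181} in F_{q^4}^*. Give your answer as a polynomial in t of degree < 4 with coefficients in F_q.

10057102005400 + 43691530678950*t + 93161376615334*t^2 + 100519945484507*t^3

The 181-Weil pairing on E[181] over F_{113076606827867} is alternating-bilinear: e_{181}(P',Q') = e_{181}(P,Q)^det(M).
Hence e(P,Q) = e(P',Q')^{31} where 31 = 146^{-1} mod 181.
Run Miller on y^2=x^3+93497271241274*x+86778575338981 over F_{113076606827867}: ladder 10110101 (8 bits); e = f_P(D_Q)/f_Q(D_P).
So e_{181}(P',Q') = 962458492348 + 95628001648606*t + 6361801272293*t^2 + 51558396376548*t^3.
Thus e_{181}(P,Q) = 10057102005400 + 43691530678950*t + 93161376615334*t^2 + 100519945484507*t^3.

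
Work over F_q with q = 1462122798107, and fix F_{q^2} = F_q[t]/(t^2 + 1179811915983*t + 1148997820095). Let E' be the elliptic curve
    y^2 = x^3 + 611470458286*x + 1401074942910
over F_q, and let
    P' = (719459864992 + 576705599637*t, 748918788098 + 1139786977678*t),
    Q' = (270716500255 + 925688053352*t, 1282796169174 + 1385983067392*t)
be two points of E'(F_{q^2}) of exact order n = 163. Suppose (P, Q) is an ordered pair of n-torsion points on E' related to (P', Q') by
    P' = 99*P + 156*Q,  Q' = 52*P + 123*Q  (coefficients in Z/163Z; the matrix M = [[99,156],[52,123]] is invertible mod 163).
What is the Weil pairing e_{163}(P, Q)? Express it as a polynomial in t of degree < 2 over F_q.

e_{163}(aP+bQ,cP+dQ) = e_{163}(P,Q)^(ad-bc); with (a,b,c,d)=(99,156,52,123) this gives the det-163 law.
99*123 - 156*52 = 4065; reduced mod 163: det = 153, inverse 114.
Build f_{163,P'} and f_{163,Q'} via the 8-bit ladder of 163=10100011_2; evaluate at shifted divisors; quotient in F_{1462122798107^2}.
The quotient is 860340146068 + 1021527260042*t.
e_{163}(P,Q) = (860340146068 + 1021527260042*t)^{114} = 917462544324 + 1357748698897*t.

917462544324 + 1357748698897*t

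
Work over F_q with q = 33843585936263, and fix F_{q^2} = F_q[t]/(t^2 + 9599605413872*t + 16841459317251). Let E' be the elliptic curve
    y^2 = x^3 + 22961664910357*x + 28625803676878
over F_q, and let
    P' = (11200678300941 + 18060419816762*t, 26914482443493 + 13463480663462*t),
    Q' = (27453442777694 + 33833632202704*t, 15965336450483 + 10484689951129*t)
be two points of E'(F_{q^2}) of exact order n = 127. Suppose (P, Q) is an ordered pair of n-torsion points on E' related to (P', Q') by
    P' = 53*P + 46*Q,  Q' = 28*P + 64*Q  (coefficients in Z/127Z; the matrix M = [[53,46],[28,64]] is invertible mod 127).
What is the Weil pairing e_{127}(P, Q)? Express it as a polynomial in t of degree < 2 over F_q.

32222178906987 + 12221751153498*t

Alternating bilinearity on E[127] (values in mu_{127} in F_{33843585936263^2}) gives e(P',Q') = e(P,Q)^det(M).
Inverting 72 mod 127: 30. Thus e_{127}(P,Q) = e(P',Q')^{30}.
Build f_{127,P'} and f_{127,Q'} via the 7-bit ladder of 127=1111111_2; evaluate at shifted divisors; quotient in F_{33843585936263^2}.
The quotient is 33787382995501 + 7759949709839*t.
Hence e(P,Q) = 32222178906987 + 12221751153498*t in F_{33843585936263^2}^*.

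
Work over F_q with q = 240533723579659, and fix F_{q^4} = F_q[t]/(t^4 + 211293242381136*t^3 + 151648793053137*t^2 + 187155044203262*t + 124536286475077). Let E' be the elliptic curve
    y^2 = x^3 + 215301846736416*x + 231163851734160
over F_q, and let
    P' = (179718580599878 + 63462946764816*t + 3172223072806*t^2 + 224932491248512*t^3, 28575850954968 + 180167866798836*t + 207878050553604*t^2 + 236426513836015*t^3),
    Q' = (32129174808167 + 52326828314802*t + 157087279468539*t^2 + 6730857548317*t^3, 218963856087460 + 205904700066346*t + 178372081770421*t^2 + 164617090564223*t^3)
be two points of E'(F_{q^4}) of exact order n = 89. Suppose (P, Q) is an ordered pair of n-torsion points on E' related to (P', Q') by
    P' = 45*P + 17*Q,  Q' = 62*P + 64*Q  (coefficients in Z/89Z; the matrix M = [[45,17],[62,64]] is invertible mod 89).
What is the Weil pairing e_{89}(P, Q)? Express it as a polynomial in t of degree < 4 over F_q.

236616024865654 + 80129368874611*t + 136883826960804*t^2 + 138845522950409*t^3

e_{89}(aP+bQ,cP+dQ) = e_{89}(P,Q)^(ad-bc); with (a,b,c,d)=(45,17,62,64) this gives the det-89 law.
So e_{89}(P,Q) = e_{89}(P',Q')^{60}, since 46*60 = 1 mod 89.
Double-and-add over 1011001: 7-1 doublings, 4-1 additions; each step l_{T,T}/v_{2T} or l_{T,P'}/v at Q'+S for random S.
The quotient is 14060025398794 + 202960354081818*t + 59544818321360*t^2 + 101605997140550*t^3.
Raise to 60: e(P,Q) = 236616024865654 + 80129368874611*t + 136883826960804*t^2 + 138845522950409*t^3 in mu_{89}.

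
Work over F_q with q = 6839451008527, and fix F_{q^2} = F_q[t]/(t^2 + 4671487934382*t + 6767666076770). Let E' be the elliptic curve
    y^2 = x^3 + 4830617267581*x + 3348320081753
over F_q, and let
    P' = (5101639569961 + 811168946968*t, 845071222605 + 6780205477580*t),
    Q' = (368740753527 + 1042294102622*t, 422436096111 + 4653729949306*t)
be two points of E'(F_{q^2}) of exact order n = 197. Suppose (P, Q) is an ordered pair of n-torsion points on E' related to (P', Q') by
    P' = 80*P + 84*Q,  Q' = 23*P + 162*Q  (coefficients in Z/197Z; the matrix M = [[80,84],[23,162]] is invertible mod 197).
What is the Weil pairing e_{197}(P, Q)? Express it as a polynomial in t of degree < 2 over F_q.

Under M = [[80,84],[23,162]] in GL_2(Z/197), e_{197}(P',Q') = e_{197}(P,Q)^(80*162-84*23 mod 197).
Inverting 193 mod 197: 49. Thus e_{197}(P,Q) = e(P',Q')^{49}.
n = 197 = (11000101)_2 (8 bits, wt 4); accumulate f_{197,P'}(Q'+S)/f_{197,P'}(S) along the 7-step ladder.
Result: e(P',Q') = 3477577665172 + 3898306746327*t.
(3477577665172 + 3898306746327*t)^{49} mod (6839451008527,f) = 6686441074637 + 2679922328846*t.

6686441074637 + 2679922328846*t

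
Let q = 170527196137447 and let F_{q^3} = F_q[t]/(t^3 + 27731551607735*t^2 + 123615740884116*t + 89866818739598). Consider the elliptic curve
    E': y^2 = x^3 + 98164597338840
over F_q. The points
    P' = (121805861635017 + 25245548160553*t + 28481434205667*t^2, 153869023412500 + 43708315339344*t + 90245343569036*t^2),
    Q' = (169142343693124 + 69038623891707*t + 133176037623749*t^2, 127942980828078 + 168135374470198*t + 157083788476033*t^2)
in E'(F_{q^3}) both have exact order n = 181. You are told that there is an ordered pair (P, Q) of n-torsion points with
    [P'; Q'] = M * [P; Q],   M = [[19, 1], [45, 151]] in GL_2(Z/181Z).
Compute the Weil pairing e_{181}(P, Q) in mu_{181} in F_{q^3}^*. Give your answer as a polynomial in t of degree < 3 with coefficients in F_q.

30642477280408 + 7328660207670*t + 100238984901017*t^2

e_{181} is bilinear + alternating on E[181], so e_{181}(19*P + 1*Q, 45*P + 151*Q) = e_{181}(P,Q)^(19*151-1*45).
Hence e(P,Q) = e(P',Q')^{93} where 93 = 109^{-1} mod 181.
8-bit Miller (10110101) on E'/F_{170527196137447} with a'=0, b'=98164597338840: accumulate tangent/chord ratios at Q'+S and P'+S'.
f_P(D_Q)/f_Q(D_P) = 38696987118204 + 10333829581056*t + 127172717872393*t^2.
Raise to 93: e(P,Q) = 30642477280408 + 7328660207670*t + 100238984901017*t^2 in mu_{181}.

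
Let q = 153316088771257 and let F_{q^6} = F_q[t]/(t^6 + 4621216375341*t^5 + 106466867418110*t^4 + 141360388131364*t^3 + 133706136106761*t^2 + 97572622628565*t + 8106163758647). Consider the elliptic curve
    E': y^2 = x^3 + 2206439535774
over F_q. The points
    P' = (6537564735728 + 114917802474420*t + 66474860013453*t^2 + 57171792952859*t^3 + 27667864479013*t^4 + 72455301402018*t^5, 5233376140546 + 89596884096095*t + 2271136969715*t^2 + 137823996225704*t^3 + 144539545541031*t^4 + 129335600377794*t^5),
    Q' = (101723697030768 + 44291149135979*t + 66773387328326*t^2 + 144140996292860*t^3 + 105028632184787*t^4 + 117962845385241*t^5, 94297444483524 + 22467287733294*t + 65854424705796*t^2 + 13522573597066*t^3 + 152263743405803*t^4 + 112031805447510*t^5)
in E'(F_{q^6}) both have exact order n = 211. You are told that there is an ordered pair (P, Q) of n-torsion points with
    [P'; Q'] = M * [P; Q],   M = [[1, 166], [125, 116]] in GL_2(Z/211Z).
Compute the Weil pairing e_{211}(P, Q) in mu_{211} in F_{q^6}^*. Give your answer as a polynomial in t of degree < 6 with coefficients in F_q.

105064274120579 + 23158994574708*t + 148227034710352*t^2 + 40173580085756*t^3 + 17182598682671*t^4 + 45656995221509*t^5

e_{211}(aP+bQ,cP+dQ) = e_{211}(P,Q)^(ad-bc); with (a,b,c,d)=(1,166,125,116) this gives the det-211 law.
det M = 1*116 - 166*125 = -20634 = 44 (mod 211); 44^{-1} = 24 (mod 211).
8-bit Miller (11010011) on E'/F_{153316088771257} with a'=0, b'=2206439535774: accumulate tangent/chord ratios at Q'+S and P'+S'.
Result: e(P',Q') = 74369302101945 + 37886657570246*t + 67573178898243*t^2 + 139486879574904*t^3 + 103014097133111*t^4 + 10649026529782*t^5.
Raise to 24: e(P,Q) = 105064274120579 + 23158994574708*t + 148227034710352*t^2 + 40173580085756*t^3 + 17182598682671*t^4 + 45656995221509*t^5 in mu_{211}.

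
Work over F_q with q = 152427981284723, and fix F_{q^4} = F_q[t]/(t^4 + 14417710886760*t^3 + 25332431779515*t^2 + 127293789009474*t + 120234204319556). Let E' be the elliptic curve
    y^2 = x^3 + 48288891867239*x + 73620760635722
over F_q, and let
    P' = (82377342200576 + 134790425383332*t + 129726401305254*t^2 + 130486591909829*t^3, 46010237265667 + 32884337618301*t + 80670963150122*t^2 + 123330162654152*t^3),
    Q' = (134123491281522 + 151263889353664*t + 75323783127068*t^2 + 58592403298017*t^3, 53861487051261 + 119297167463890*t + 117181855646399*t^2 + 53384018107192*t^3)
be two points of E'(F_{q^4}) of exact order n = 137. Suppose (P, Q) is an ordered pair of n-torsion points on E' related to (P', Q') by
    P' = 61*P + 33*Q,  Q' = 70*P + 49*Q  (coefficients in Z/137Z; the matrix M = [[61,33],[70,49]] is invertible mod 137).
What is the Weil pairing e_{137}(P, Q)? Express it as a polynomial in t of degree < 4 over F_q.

40793707426520 + 30808027523791*t + 58881625083176*t^2 + 85136974871506*t^3

Since e_{137}(P,P)=e_{137}(Q,Q)=1 and e_{137}(Q,P)=e_{137}(P,Q)^{-1}, expanding e_{137}(61*P + 33*Q,70*P + 49*Q) leaves e(P,Q)^det(M).
det(M) mod 137 = 131; its inverse in (Z/137)^* is 114 (check: 131*114 mod 137 = 1).
n = 137 = (10001001)_2 (8 bits, wt 3); accumulate f_{137,P'}(Q'+S)/f_{137,P'}(S) along the 7-step ladder.
e_{137}(P',Q') = 69760830027596 + 44117801223883*t + 18795593515181*t^2 + 70147639595382*t^3.
Hence e(P,Q) = 40793707426520 + 30808027523791*t + 58881625083176*t^2 + 85136974871506*t^3 in F_{152427981284723^4}^*.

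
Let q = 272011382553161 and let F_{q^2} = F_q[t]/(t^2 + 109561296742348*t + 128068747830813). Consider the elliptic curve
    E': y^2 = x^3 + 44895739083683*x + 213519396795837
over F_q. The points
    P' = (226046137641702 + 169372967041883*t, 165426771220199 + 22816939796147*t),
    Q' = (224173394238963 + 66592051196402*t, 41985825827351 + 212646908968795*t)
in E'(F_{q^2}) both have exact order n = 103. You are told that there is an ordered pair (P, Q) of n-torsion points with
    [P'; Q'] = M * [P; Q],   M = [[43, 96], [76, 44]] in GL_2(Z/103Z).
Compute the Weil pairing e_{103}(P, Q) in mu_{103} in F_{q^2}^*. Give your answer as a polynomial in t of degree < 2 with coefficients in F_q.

177180782724459 + 231364676630037*t

Since e_{103}(P,P)=e_{103}(Q,Q)=1 and e_{103}(Q,P)=e_{103}(P,Q)^{-1}, expanding e_{103}(43*P + 96*Q,76*P + 44*Q) leaves e(P,Q)^det(M).
det M = 43*44 - 96*76 = -5404 = 55 (mod 103); 55^{-1} = 15 (mod 103).
Build f_{103,P'} and f_{103,Q'} via the 7-bit ladder of 103=1100111_2; evaluate at shifted divisors; quotient in F_{272011382553161^2}.
f_P(D_Q)/f_Q(D_P) = 253434370940614 + 252024430861539*t.
Thus e_{103}(P,Q) = 177180782724459 + 231364676630037*t.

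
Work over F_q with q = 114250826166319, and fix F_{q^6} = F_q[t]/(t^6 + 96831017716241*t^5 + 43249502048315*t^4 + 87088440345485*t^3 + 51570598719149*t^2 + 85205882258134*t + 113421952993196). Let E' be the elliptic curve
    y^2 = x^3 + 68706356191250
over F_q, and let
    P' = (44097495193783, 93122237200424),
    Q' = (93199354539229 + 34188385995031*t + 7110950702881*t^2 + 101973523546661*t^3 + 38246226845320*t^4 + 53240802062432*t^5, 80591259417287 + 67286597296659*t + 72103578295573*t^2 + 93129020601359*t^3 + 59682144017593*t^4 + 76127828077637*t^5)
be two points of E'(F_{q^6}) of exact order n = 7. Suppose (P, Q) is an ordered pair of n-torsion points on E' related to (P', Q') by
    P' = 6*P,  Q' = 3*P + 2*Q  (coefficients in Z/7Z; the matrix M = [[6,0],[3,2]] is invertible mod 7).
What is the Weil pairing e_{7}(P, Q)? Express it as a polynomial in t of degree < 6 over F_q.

81425238840629 + 33754172894853*t + 92038664244468*t^2 + 102481267972701*t^3 + 82237402264949*t^4 + 17556509020214*t^5

The 7-Weil pairing on E[7] over F_{114250826166319} is alternating-bilinear: e_{7}(P',Q') = e_{7}(P,Q)^det(M).
6*2 - 0*3 = 12; reduced mod 7: det = 5, inverse 3.
Run Miller on y^2=x^3+68706356191250 over F_{114250826166319}: ladder 111 (3 bits); e = f_P(D_Q)/f_Q(D_P).
The quotient is 109841582657481 + 110037998038018*t + 50531054999809*t^2 + 84205690535523*t^3 + 96059703869421*t^4 + 98554716809693*t^5.
Hence e(P,Q) = 81425238840629 + 33754172894853*t + 92038664244468*t^2 + 102481267972701*t^3 + 82237402264949*t^4 + 17556509020214*t^5 in F_{114250826166319^6}^*.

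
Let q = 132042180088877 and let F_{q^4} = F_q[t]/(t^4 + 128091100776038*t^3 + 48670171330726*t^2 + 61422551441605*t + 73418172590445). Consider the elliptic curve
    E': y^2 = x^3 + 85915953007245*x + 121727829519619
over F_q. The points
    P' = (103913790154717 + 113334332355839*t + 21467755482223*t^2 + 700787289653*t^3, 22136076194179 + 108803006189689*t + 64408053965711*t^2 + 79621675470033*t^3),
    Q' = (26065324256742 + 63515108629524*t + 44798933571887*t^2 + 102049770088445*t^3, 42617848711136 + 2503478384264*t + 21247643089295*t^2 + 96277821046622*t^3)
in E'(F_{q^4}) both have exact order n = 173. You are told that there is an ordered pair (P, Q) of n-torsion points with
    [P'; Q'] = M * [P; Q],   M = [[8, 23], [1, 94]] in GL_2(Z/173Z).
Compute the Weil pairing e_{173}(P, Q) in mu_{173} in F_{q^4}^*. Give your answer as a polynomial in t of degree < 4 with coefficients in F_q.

Under M = [[8,23],[1,94]] in GL_2(Z/173), e_{173}(P',Q') = e_{173}(P,Q)^(8*94-23*1 mod 173).
So e_{173}(P,Q) = e_{173}(P',Q')^{159}, since 37*159 = 1 mod 173.
Build f_{173,P'} and f_{173,Q'} via the 8-bit ladder of 173=10101101_2; evaluate at shifted divisors; quotient in F_{132042180088877^4}.
So e_{173}(P',Q') = 30275424741269 + 127443729933918*t + 47792653123638*t^2 + 24148824219235*t^3.
Raise to 159: e(P,Q) = 96020064471056 + 67524342723912*t + 99512419106080*t^2 + 51784965658819*t^3 in mu_{173}.

96020064471056 + 67524342723912*t + 99512419106080*t^2 + 51784965658819*t^3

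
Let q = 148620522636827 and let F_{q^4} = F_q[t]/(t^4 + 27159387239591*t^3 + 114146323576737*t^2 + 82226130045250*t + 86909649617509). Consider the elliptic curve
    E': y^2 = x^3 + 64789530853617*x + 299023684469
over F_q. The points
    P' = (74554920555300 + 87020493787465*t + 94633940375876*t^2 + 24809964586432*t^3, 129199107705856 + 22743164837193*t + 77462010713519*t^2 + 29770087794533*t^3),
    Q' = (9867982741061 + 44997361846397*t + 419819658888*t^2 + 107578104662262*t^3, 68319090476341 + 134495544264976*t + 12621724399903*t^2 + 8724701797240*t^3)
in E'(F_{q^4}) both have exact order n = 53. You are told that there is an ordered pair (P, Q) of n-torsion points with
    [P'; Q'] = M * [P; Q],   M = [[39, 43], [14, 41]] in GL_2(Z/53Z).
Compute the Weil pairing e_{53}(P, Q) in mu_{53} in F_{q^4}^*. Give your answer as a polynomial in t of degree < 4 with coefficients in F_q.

Alternating bilinearity on E[53] (values in mu_{53} in F_{148620522636827^4}) gives e(P',Q') = e(P,Q)^det(M).
det M = 39*41 - 43*14 = 997 = 43 (mod 53); 43^{-1} = 37 (mod 53).
Build f_{53,P'} and f_{53,Q'} via the 6-bit ladder of 53=110101_2; evaluate at shifted divisors; quotient in F_{148620522636827^4}.
Result: e(P',Q') = 93646012127670 + 119962976684025*t + 47518323815375*t^2 + 67982508684683*t^3.
Raise to 37: e(P,Q) = 7777317830566 + 133256995148738*t + 107081560234864*t^2 + 20584296690652*t^3 in mu_{53}.

7777317830566 + 133256995148738*t + 107081560234864*t^2 + 20584296690652*t^3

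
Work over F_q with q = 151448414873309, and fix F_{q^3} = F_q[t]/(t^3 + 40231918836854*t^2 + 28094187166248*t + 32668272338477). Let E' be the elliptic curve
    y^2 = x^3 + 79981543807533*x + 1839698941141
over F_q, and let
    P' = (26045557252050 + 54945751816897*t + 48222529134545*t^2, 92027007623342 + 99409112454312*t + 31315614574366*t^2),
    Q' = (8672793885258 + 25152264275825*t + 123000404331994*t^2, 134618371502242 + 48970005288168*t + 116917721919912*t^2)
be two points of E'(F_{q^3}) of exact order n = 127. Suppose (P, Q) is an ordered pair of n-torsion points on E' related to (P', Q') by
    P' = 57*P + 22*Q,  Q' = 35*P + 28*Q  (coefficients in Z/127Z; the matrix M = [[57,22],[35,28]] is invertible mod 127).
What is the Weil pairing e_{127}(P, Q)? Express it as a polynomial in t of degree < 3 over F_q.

Alternating bilinearity on E[127] (values in mu_{127} in F_{151448414873309^3}) gives e(P',Q') = e(P,Q)^det(M).
det(M) mod 127 = 64; its inverse in (Z/127)^* is 2 (check: 64*2 mod 127 = 1).
Miller loop for e_{127} over F_{151448414873309^3}: bits of 127 = 1111111; 6 double steps + 6 add steps, l/v at each.
The quotient is 140091332383556 + 109165040938318*t + 23768961776885*t^2.
Hence e(P,Q) = 46303098960768 + 147966259561453*t + 20444632115023*t^2 in F_{151448414873309^3}^*.

46303098960768 + 147966259561453*t + 20444632115023*t^2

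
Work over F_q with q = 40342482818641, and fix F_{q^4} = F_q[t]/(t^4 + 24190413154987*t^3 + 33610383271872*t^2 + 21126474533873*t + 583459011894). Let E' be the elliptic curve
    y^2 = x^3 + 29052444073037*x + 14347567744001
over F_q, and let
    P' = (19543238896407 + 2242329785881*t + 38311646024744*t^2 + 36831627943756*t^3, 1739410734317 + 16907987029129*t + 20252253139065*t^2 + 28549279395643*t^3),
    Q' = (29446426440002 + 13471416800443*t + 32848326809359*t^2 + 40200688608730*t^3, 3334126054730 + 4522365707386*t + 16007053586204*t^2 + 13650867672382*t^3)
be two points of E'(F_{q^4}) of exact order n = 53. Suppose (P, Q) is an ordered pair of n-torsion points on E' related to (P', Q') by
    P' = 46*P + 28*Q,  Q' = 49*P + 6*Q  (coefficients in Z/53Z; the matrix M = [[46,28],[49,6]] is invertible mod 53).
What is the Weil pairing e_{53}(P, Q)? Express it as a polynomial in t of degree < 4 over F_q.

Under M = [[46,28],[49,6]] in GL_2(Z/53), e_{53}(P',Q') = e_{53}(P,Q)^(46*6-28*49 mod 53).
det M = 46*6 - 28*49 = -1096 = 17 (mod 53); 17^{-1} = 25 (mod 53).
n = 53 = (110101)_2 (6 bits, wt 4); accumulate f_{53,P'}(Q'+S)/f_{53,P'}(S) along the 5-step ladder.
e_{53}(P',Q') = 24342732246320 + 18870747277959*t + 15567931397545*t^2 + 31467185495847*t^3.
Raise to 25: e(P,Q) = 13091487388373 + 18710083381611*t + 36467634558297*t^2 + 14002753615092*t^3 in mu_{53}.

13091487388373 + 18710083381611*t + 36467634558297*t^2 + 14002753615092*t^3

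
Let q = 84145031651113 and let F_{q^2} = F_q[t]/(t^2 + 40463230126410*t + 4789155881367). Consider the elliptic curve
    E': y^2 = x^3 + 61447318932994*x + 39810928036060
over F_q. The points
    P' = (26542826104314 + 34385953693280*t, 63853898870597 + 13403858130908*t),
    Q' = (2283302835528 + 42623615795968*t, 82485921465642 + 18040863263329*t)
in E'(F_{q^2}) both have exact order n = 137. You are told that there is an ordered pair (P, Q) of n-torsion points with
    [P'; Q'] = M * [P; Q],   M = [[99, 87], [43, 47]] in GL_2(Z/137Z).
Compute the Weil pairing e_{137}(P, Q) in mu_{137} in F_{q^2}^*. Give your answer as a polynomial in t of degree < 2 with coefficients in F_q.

55627875812539 + 24939459973876*t

e_{137} is bilinear + alternating on E[137], so e_{137}(99*P + 87*Q, 43*P + 47*Q) = e_{137}(P,Q)^(99*47-87*43).
det M = 99*47 - 87*43 = 912 = 90 (mod 137); 90^{-1} = 102 (mod 137).
Run Miller on y^2=x^3+61447318932994*x+39810928036060 over F_{84145031651113}: ladder 10001001 (8 bits); e = f_P(D_Q)/f_Q(D_P).
The quotient is 11793385253031 + 19039581235399*t.
Raise to 102: e(P,Q) = 55627875812539 + 24939459973876*t in mu_{137}.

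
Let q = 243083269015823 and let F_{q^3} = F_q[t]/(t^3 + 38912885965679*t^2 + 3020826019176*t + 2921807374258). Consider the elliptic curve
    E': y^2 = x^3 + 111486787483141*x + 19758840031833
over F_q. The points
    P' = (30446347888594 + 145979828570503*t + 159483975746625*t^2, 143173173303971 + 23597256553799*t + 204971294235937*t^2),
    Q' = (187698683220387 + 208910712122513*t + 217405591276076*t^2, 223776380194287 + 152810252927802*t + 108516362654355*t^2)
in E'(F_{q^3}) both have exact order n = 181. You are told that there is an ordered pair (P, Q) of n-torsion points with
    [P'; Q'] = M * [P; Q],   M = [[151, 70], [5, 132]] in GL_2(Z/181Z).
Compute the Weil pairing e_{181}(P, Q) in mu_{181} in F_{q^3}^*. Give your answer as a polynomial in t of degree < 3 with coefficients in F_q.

220855267894632 + 149438491655656*t + 76926627408886*t^2

Alternating bilinearity on E[181] (values in mu_{181} in F_{243083269015823^3}) gives e(P',Q') = e(P,Q)^det(M).
Inverting 34 mod 181: 16. Thus e_{181}(P,Q) = e(P',Q')^{16}.
n = 181 = (10110101)_2 (8 bits, wt 5); accumulate f_{181,P'}(Q'+S)/f_{181,P'}(S) along the 7-step ladder.
e_{181}(P',Q') = 76951144887196 + 199141181387166*t + 102378868296504*t^2.
Hence e(P,Q) = 220855267894632 + 149438491655656*t + 76926627408886*t^2 in F_{243083269015823^3}^*.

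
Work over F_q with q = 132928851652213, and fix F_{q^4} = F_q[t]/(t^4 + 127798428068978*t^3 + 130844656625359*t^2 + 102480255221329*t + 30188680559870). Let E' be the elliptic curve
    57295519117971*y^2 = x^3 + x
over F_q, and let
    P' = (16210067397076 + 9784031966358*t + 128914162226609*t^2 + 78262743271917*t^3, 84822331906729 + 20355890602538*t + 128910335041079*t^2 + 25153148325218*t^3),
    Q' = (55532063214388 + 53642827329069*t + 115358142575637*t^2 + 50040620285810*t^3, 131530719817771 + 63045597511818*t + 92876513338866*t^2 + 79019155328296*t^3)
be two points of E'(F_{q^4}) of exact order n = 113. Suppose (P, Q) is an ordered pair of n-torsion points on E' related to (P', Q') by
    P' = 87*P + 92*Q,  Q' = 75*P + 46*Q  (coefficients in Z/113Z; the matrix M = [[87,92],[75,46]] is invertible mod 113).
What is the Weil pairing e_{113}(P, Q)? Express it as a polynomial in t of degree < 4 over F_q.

77261214378529 + 20326702219946*t + 66370171638266*t^2 + 99139201521842*t^3

Alternating bilinearity on E[113] (values in mu_{113} in F_{132928851652213^4}) gives e(P',Q') = e(P,Q)^det(M).
87*46 - 92*75 = -2898; reduced mod 113: det = 40, inverse 65.
Montgomery->Weierstrass: x_W = 37445060536510*x, y_W=37445060536510*y on F_{132928851652213}; lands on y^2=x^3+55032471630533*x.
Build f_{113,P'} and f_{113,Q'} via the 7-bit ladder of 113=1110001_2; evaluate at shifted divisors; quotient in F_{132928851652213^4}.
So e_{113}(P',Q') = 28072483457407 + 34675003640431*t + 90424914290202*t^2 + 31211580029772*t^3.
Hence e(P,Q) = 77261214378529 + 20326702219946*t + 66370171638266*t^2 + 99139201521842*t^3 in F_{132928851652213^4}^*.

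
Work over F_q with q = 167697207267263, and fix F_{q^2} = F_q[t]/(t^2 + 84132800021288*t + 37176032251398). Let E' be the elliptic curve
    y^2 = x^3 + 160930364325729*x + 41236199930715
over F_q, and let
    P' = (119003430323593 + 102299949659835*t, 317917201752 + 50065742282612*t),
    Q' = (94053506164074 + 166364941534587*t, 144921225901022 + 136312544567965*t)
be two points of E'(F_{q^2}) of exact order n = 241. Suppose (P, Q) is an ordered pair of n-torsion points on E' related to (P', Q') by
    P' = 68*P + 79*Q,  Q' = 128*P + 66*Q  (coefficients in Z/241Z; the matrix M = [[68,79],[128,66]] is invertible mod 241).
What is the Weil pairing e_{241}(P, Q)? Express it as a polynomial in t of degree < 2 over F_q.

e_{241}(aP+bQ,cP+dQ) = e_{241}(P,Q)^(ad-bc); with (a,b,c,d)=(68,79,128,66) this gives the det-241 law.
So e_{241}(P,Q) = e_{241}(P',Q')^{119}, since 160*119 = 1 mod 241.
n = 241 = (11110001)_2 (8 bits, wt 5); accumulate f_{241,P'}(Q'+S)/f_{241,P'}(S) along the 7-step ladder.
So e_{241}(P',Q') = 91669739149116 + 135930025588982*t.
Thus e_{241}(P,Q) = 6192081177855 + 125298159138035*t.

6192081177855 + 125298159138035*t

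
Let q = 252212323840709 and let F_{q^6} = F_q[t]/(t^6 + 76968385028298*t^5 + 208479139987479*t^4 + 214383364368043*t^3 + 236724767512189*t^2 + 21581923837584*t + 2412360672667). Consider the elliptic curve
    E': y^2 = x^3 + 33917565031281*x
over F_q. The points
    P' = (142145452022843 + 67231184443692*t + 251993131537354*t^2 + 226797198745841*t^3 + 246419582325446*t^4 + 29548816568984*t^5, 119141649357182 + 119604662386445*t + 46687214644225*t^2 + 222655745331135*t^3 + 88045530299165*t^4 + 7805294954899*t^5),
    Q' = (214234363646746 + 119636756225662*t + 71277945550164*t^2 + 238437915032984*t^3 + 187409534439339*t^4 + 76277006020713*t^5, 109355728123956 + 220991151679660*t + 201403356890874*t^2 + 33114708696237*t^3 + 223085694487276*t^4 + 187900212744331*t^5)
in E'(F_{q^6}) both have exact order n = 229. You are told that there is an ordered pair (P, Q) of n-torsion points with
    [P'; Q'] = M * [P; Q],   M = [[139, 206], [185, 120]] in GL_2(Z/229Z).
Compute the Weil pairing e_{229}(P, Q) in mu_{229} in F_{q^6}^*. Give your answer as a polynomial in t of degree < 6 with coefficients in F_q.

217444647325363 + 26364823766319*t + 75325912675611*t^2 + 203196395186622*t^3 + 221798162470860*t^4 + 120357519573513*t^5

Under M = [[139,206],[185,120]] in GL_2(Z/229), e_{229}(P',Q') = e_{229}(P,Q)^(139*120-206*185 mod 229).
139*120 - 206*185 = -21430; reduced mod 229: det = 96, inverse 198.
Build f_{229,P'} and f_{229,Q'} via the 8-bit ladder of 229=11100101_2; evaluate at shifted divisors; quotient in F_{252212323840709^6}.
f_P(D_Q)/f_Q(D_P) = 133640974330548 + 145505369189435*t + 231936022808271*t^2 + 200872959141310*t^3 + 62103350334754*t^4 + 218093949571051*t^5.
Hence e(P,Q) = 217444647325363 + 26364823766319*t + 75325912675611*t^2 + 203196395186622*t^3 + 221798162470860*t^4 + 120357519573513*t^5 in F_{252212323840709^6}^*.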